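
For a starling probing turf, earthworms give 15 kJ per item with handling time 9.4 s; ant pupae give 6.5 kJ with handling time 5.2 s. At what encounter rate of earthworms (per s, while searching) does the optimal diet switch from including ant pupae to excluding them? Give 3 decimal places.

At the threshold, the rate on earthworms alone equals the profitability of ant pupae: λ·15/(1 + λ·9.4) = 6.5/5.2 = 1.25.
Rearranging, λ(15 − 1.25×9.4) = 1.25, so λ = 1.25/3.25 = 0.3846 per s.

0.385 per s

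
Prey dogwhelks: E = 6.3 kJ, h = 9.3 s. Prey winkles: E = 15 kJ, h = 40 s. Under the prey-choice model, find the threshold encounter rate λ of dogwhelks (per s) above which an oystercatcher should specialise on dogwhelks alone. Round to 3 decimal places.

The zero-one rule: include winkles iff E₂/h₂ > λE₁/(1+λh₁). Equality gives the switch point.
λE₁h₂ = E₂ + λE₂h₁ ⇒ λ = E₂/(E₁h₂ − E₂h₁) = 15/(252 − 139.5) = 0.1333 per s.

0.133 per s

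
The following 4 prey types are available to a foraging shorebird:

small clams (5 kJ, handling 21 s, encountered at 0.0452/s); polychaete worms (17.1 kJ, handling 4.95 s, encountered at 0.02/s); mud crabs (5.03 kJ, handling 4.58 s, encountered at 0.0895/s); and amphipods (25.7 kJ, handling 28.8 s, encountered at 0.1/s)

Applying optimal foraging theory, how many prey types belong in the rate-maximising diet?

3

Profitabilities (E/h, kJ/s): polychaete worms 3.45, mud crabs 1.1, amphipods 0.892, small clams 0.238. Add prey in this order while the next type's profitability exceeds the intake rate on those already taken.
Rate on top 1: 0.3112. mud crabs: 1.1 > 0.3112 → include.
Rate on top 2: 0.525. amphipods: 0.892 > 0.525 → include.
Rate on top 3: 0.7661. small clams: 0.238 < 0.7661 → exclude; stop.
Optimal diet: polychaete worms, mud crabs, amphipods — 3 of 4 types.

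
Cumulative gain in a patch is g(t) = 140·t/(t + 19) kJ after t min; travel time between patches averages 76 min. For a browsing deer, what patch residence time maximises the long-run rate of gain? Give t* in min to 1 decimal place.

38.0 min

Optimal t* satisfies g'(t*) = g(t*)/(T + t*).
g'(t) = 140·19/(t + 19)². Setting 140·19/(t+19)² = 140t/[(t+19)(76+t)] gives 19(76+t) = t(t+19), so t² = 19×76 = 1444.
t* = √1444 = 38 min.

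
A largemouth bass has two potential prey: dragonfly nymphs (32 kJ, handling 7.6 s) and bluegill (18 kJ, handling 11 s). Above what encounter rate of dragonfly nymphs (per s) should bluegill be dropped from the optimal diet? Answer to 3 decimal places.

Drop bluegill once their profitability E₂/h₂ falls below the rate achievable on dragonfly nymphs alone: E₂/h₂ = λE₁/(1 + λh₁).
Solve for λ: λE₁h₂ = E₂(1 + λh₁) → λ(E₁h₂ − E₂h₁) = E₂ → λ = E₂/(E₁h₂ − E₂h₁).
λ = 18/(32×11 − 18×7.6) = 18/215.2 = 0.08364 per s.

0.084 per s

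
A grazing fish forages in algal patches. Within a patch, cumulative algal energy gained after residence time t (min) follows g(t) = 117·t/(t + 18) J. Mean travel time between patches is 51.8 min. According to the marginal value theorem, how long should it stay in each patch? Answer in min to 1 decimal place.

30.5 min

By the marginal value theorem, leave when the instantaneous gain rate g'(t) equals the habitat-wide average g(t)/(T + t).
g'(t) = 117·18/(t + 18)². Setting 117·18/(t+18)² = 117t/[(t+18)(51.8+t)] gives 18(51.8+t) = t(t+18), so t² = 18×51.8 = 932.4.
t* = √932.4 = 30.54 min.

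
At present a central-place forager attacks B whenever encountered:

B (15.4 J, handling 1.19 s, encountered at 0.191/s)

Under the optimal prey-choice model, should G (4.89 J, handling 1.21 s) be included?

On B alone, R = ΣλE/(1+Σλh) = 2.941/1.227 = 2.397 J/s.
Profitability of G: 4.89/1.21 = 4.041 J/s.
4.041 > 2.397, so adding G raises the average — include it.

Yes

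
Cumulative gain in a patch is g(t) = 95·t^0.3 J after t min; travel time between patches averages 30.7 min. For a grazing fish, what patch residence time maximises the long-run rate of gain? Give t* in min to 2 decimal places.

Maximise g(t)/(T+t): set derivative to zero → g'(t)(T+t) = g(t).
g'(t) = 0.3·95·t^-0.7. Setting 0.3·95·t^-0.7 = 95·t^0.3/(30.7+t) gives 0.3(30.7+t) = t, so 0.70·t = 0.3×30.7.
t* = 0.3×30.7/0.70 = 13.16 min.

13.16 min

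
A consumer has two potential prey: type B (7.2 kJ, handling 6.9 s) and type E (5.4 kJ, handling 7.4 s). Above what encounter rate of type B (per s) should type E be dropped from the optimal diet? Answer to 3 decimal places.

0.337 per s

The zero-one rule: include type E iff E₂/h₂ > λE₁/(1+λh₁). Equality gives the switch point.
λE₁h₂ = E₂ + λE₂h₁ ⇒ λ = E₂/(E₁h₂ − E₂h₁) = 5.4/(53.28 − 37.26) = 0.3371 per s.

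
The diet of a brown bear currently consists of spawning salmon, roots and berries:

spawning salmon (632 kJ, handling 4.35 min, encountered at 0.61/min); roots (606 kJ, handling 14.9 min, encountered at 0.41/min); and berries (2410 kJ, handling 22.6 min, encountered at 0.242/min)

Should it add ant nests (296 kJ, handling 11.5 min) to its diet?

Intake rate on the current diet: R = (0.61×632 + 0.41×606 + 0.242×2410) / (1 + 0.61×4.35 + 0.41×14.9 + 0.242×22.6) = 1217/15.23 = 79.91 kJ/min.
Profitability of ant nests: 296/11.5 = 25.74 kJ/min.
Since 25.74 < R, time spent handling ant nests is better spent searching.

No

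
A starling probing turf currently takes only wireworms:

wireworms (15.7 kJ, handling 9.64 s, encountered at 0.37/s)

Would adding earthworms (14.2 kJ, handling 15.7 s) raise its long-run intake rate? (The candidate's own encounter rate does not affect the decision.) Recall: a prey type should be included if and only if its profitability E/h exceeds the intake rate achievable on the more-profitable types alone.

Current rate: (0.37×15.7)/(1 + 0.37×9.64) = 1.272 kJ/s.
Profitability of earthworms: 14.2/15.7 = 0.9045 kJ/s.
0.9045 < 1.272, so adding earthworms would lower the average — exclude it.

No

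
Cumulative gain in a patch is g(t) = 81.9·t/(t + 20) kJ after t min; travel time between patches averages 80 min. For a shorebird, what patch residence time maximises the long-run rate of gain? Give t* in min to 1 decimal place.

40.0 min

Optimal t* satisfies g'(t*) = g(t*)/(T + t*).
g'(t) = 81.9·20/(t + 20)². Setting 81.9·20/(t+20)² = 81.9t/[(t+20)(80+t)] gives 20(80+t) = t(t+20), so t² = 20×80 = 1600.
t* = √1600 = 40 min.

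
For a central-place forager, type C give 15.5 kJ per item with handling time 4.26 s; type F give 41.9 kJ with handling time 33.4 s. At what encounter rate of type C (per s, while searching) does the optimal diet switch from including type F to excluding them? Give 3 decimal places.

0.124 per s

At the threshold, the rate on type C alone equals the profitability of type F: λ·15.5/(1 + λ·4.26) = 41.9/33.4 = 1.254.
Rearranging, λ(15.5 − 1.254×4.26) = 1.254, so λ = 1.254/10.16 = 0.1235 per s.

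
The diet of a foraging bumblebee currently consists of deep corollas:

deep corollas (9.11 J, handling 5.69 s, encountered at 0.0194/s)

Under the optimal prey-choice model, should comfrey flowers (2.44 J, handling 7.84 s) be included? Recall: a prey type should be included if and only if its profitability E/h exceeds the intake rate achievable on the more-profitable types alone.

On deep corollas alone, R = ΣλE/(1+Σλh) = 0.1767/1.11 = 0.1592 J/s.
Profitability of comfrey flowers: 2.44/7.84 = 0.3112 J/s.
Since 0.3112 > R, including comfrey flowers increases the long-run rate.

Yes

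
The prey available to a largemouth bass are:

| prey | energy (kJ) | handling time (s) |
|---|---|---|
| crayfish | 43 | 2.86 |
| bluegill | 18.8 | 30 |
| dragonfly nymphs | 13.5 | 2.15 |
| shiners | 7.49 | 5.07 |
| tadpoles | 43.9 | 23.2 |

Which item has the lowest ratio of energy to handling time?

bluegill

In descending order of E/h:
crayfish: 43/2.86 = 15 kJ/s
dragonfly nymphs: 13.5/2.15 = 6.28 kJ/s
tadpoles: 43.9/23.2 = 1.89 kJ/s
shiners: 7.49/5.07 = 1.48 kJ/s
bluegill: 18.8/30 = 0.627 kJ/s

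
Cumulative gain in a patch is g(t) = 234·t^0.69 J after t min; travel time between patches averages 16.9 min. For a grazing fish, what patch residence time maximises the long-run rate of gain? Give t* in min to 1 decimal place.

37.6 min

Maximise g(t)/(T+t): set derivative to zero → g'(t)(T+t) = g(t).
g'(t) = 0.69·234·t^-0.31. Setting 0.69·234·t^-0.31 = 234·t^0.69/(16.9+t) gives 0.69(16.9+t) = t, so 0.31·t = 0.69×16.9.
t* = 0.69×16.9/0.31 = 37.62 min.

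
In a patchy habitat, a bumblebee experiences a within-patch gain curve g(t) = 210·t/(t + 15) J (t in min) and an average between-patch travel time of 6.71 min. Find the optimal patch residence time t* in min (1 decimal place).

Optimal t* satisfies g'(t*) = g(t*)/(T + t*).
g'(t) = 210·15/(t + 15)². Setting 210·15/(t+15)² = 210t/[(t+15)(6.71+t)] gives 15(6.71+t) = t(t+15), so t² = 15×6.71 = 100.7.
t* = √100.7 = 10.03 min.

10.0 min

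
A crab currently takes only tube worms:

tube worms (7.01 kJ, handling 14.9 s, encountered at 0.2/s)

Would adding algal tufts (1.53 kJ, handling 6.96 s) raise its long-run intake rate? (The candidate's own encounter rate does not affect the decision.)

No

Current rate: (0.2×7.01)/(1 + 0.2×14.9) = 0.3523 kJ/s.
Profitability of algal tufts: 1.53/6.96 = 0.2198 kJ/s.
0.2198 < 0.3523, so adding algal tufts would lower the average — exclude it.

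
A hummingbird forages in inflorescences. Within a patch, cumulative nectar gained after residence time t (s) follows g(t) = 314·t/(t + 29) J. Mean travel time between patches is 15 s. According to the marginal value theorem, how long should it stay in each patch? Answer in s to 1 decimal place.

20.9 s

Optimal t* satisfies g'(t*) = g(t*)/(T + t*).
g'(t) = 314·29/(t + 29)². Setting 314·29/(t+29)² = 314t/[(t+29)(15+t)] gives 29(15+t) = t(t+29), so t² = 29×15 = 435.
t* = √435 = 20.86 s.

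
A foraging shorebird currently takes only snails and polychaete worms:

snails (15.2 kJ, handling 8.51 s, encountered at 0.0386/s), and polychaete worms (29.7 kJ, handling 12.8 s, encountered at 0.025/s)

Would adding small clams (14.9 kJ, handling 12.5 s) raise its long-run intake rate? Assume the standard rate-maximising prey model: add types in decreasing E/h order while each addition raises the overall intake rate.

On snails and polychaete worms alone, R = ΣλE/(1+Σλh) = 1.329/1.648 = 0.8063 kJ/s.
Profitability of small clams: 14.9/12.5 = 1.192 kJ/s.
Since 1.192 > R, including small clams increases the long-run rate.

Yes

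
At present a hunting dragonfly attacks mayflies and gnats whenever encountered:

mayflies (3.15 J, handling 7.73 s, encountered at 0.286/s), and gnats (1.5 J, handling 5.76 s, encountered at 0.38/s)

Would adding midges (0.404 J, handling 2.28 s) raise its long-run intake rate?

Intake rate on the current diet: R = (0.286×3.15 + 0.38×1.5) / (1 + 0.286×7.73 + 0.38×5.76) = 1.471/5.4 = 0.2724 J/s.
midges: E/h = 0.404/2.28 = 0.1772 J/s.
0.1772 < 0.2724, so adding midges would lower the average — exclude it.

No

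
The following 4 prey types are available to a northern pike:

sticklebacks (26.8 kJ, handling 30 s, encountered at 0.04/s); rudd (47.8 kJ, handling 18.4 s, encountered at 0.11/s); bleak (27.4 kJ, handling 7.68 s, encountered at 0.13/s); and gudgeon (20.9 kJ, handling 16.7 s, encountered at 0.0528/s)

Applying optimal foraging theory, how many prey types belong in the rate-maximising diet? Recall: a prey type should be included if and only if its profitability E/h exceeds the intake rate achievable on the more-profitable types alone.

Rank by E/h (kJ/s): bleak 3.57, rudd 2.6, gudgeon 1.25, sticklebacks 0.893. Include each in turn until the next type's E/h falls below the running intake rate.
Rate on top 1: 1.782. rudd: 2.6 > 1.782 → include.
Rate on top 2: 2.193. gudgeon: 1.25 < 2.193 → exclude; stop.
Optimal diet: bleak, rudd — 2 of 4 types.

2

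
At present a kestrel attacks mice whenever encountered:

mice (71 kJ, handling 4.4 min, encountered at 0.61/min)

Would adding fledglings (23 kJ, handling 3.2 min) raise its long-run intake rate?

Current rate: (0.61×71)/(1 + 0.61×4.4) = 11.76 kJ/min.
fledglings: E/h = 23/3.2 = 7.188 kJ/min.
Since 7.188 < R, time spent handling fledglings is better spent searching.

No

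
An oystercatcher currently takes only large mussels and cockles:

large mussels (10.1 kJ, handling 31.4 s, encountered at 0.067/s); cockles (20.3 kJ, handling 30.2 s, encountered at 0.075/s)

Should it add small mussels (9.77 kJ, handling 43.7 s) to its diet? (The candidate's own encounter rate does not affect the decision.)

No

Current rate: (0.067×10.1 + 0.075×20.3)/(1 + 0.067×31.4 + 0.075×30.2) = 0.4096 kJ/s.
Profitability of small mussels: 9.77/43.7 = 0.2236 kJ/s.
0.2236 < 0.4096, so adding small mussels would lower the average — exclude it.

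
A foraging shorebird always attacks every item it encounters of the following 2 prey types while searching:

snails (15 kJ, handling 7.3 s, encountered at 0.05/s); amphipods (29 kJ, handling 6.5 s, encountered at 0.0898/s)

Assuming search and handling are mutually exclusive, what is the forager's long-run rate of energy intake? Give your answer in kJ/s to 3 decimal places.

1.721 kJ/s

R = Σλ_iE_i / (1 + Σλ_ih_i)
Numerator: 0.05×15 + 0.0898×29 = 3.354
Denominator: 1 + 0.05×7.3 + 0.0898×6.5 = 1.949
R = 3.354/1.949 = 1.721 kJ/s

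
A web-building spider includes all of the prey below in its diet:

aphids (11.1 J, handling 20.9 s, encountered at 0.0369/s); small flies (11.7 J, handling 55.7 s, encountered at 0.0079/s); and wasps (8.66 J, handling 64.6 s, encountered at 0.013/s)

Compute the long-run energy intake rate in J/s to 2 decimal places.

0.20 J/s

R = Σλ_iE_i / (1 + Σλ_ih_i)
Numerator: 0.0369×11.1 + 0.0079×11.7 + 0.013×8.66 = 0.6146
Denominator: 1 + 0.0369×20.9 + 0.0079×55.7 + 0.013×64.6 = 3.051
R = 0.6146/3.051 = 0.2014 J/s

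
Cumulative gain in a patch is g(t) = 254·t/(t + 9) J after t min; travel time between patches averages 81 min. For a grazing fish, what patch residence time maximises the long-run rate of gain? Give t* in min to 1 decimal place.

27.0 min

By the marginal value theorem, leave when the instantaneous gain rate g'(t) equals the habitat-wide average g(t)/(T + t).
g'(t) = 254·9/(t + 9)². Setting 254·9/(t+9)² = 254t/[(t+9)(81+t)] gives 9(81+t) = t(t+9), so t² = 9×81 = 729.
t* = √729 = 27 min.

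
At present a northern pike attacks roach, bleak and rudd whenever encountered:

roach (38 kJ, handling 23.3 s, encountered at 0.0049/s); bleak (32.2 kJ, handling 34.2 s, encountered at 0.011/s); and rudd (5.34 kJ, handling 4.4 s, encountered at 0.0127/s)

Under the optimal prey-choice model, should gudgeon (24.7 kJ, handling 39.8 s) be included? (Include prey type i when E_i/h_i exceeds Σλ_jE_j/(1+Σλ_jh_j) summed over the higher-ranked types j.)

Yes

Intake rate on the current diet: R = (0.0049×38 + 0.011×32.2 + 0.0127×5.34) / (1 + 0.0049×23.3 + 0.011×34.2 + 0.0127×4.4) = 0.6082/1.546 = 0.3934 kJ/s.
gudgeon: E/h = 24.7/39.8 = 0.6206 kJ/s.
Since 0.6206 > R, including gudgeon increases the long-run rate.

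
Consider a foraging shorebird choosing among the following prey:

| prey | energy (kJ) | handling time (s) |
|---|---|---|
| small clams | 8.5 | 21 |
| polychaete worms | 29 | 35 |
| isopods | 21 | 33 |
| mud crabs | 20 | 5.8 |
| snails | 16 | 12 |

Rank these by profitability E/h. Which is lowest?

In descending order of E/h:
mud crabs: 20/5.8 = 3.45 kJ/s
snails: 16/12 = 1.33 kJ/s
polychaete worms: 29/35 = 0.829 kJ/s
isopods: 21/33 = 0.636 kJ/s
small clams: 8.5/21 = 0.405 kJ/s

small clams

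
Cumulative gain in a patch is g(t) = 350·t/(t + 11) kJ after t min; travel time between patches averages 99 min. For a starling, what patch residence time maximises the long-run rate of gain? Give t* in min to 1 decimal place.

33.0 min

Maximise g(t)/(T+t): set derivative to zero → g'(t)(T+t) = g(t).
g'(t) = 350·11/(t + 11)². Setting 350·11/(t+11)² = 350t/[(t+11)(99+t)] gives 11(99+t) = t(t+11), so t² = 11×99 = 1089.
t* = √1089 = 33 min.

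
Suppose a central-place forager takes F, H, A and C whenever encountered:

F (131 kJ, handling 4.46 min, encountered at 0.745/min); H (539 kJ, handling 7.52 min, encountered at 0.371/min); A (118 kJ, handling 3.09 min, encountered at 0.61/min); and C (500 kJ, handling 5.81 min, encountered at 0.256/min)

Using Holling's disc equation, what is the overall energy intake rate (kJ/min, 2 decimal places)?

47.45 kJ/min

Energy encountered per unit search time: 0.745×131 + 0.371×539 + 0.61×118 + 0.256×500 = 497.5 kJ/min.
Handling time per unit search time: 0.745×4.46 + 0.371×7.52 + 0.61×3.09 + 0.256×5.81 = 9.485.
Rate = 497.5/(1 + 9.485) = 47.45 kJ/min.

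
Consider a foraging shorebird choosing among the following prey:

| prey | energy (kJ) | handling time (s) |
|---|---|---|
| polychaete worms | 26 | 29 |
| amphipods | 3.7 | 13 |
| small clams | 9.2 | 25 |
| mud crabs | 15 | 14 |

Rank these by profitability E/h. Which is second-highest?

In descending order of E/h:
mud crabs: 15/14 = 1.07 kJ/s
polychaete worms: 26/29 = 0.897 kJ/s
small clams: 9.2/25 = 0.368 kJ/s
amphipods: 3.7/13 = 0.285 kJ/s

polychaete worms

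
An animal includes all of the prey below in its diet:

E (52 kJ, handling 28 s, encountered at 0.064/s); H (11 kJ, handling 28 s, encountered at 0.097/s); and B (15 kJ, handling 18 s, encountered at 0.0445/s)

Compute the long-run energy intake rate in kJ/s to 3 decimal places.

R = Σλ_iE_i / (1 + Σλ_ih_i)
Numerator: 0.064×52 + 0.097×11 + 0.0445×15 = 5.062
Denominator: 1 + 0.064×28 + 0.097×28 + 0.0445×18 = 6.309
R = 5.062/6.309 = 0.8024 kJ/s

0.802 kJ/s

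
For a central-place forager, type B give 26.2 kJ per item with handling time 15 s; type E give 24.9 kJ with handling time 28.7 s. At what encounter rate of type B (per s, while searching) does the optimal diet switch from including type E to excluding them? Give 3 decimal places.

At the threshold, the rate on type B alone equals the profitability of type E: λ·26.2/(1 + λ·15) = 24.9/28.7 = 0.8676.
Rearranging, λ(26.2 − 0.8676×15) = 0.8676, so λ = 0.8676/13.19 = 0.0658 per s.

0.066 per s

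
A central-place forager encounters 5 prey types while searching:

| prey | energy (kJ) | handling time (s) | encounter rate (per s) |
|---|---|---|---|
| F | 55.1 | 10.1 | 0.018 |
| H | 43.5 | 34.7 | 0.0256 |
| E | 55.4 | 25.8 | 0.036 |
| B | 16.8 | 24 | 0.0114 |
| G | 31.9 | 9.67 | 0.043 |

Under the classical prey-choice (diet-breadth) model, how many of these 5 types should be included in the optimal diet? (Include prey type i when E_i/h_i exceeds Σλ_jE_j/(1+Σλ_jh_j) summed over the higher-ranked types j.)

3

E/h in descending order: F 5.46, G 3.3, E 2.15, H 1.25, B 0.7 kJ/s. The optimal diet is the largest prefix of this list for which every included type satisfies E_i/h_i > R on the types above it.
Rate on top 1: 0.8392. G: 3.3 > 0.8392 → include.
Rate on top 2: 1.479. E: 2.15 > 1.479 → include.
Rate on top 3: 1.725. H: 1.25 < 1.725 → exclude; stop.
Optimal diet: F, G, E — 3 of 5 types.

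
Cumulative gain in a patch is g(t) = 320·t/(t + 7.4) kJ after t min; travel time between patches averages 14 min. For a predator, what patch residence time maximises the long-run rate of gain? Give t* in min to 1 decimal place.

10.2 min

By the marginal value theorem, leave when the instantaneous gain rate g'(t) equals the habitat-wide average g(t)/(T + t).
g'(t) = 320·7.4/(t + 7.4)². Setting 320·7.4/(t+7.4)² = 320t/[(t+7.4)(14+t)] gives 7.4(14+t) = t(t+7.4), so t² = 7.4×14 = 103.6.
t* = √103.6 = 10.18 min.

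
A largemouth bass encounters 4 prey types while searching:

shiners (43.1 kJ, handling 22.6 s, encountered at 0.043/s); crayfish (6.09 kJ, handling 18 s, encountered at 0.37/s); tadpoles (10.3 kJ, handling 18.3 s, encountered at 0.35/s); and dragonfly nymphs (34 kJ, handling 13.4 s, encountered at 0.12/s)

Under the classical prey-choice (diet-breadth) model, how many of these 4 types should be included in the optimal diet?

E/h in descending order: dragonfly nymphs 2.54, shiners 1.91, tadpoles 0.563, crayfish 0.338 kJ/s. The optimal diet is the largest prefix of this list for which every included type satisfies E_i/h_i > R on the types above it.
Rate on top 1: 1.564. shiners: 1.91 > 1.564 → include.
Rate on top 2: 1.657. tadpoles: 0.563 < 1.657 → exclude; stop.
Optimal diet: dragonfly nymphs, shiners — 2 of 4 types.

2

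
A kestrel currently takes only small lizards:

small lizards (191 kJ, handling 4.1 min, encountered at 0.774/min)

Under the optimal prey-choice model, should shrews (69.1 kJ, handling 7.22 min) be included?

Intake rate on the current diet: R = (0.774×191) / (1 + 0.774×4.1) = 147.8/4.173 = 35.42 kJ/min.
Profitability of shrews: 69.1/7.22 = 9.571 kJ/min.
Since 9.571 < R, time spent handling shrews is better spent searching.

No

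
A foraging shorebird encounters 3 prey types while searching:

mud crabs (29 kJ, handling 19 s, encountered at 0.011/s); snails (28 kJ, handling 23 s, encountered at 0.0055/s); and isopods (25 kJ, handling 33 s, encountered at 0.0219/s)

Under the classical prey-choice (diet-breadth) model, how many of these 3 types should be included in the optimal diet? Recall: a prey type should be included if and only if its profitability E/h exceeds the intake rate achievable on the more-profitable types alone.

Profitabilities (E/h, kJ/s): mud crabs 1.53, snails 1.22, isopods 0.758. Add prey in this order while the next type's profitability exceeds the intake rate on those already taken.
Rate on top 1: 0.2639. snails: 1.22 > 0.2639 → include.
Rate on top 2: 0.3542. isopods: 0.758 > 0.3542 → include.
Optimal diet: mud crabs, snails, isopods — 3 of 3 types.

3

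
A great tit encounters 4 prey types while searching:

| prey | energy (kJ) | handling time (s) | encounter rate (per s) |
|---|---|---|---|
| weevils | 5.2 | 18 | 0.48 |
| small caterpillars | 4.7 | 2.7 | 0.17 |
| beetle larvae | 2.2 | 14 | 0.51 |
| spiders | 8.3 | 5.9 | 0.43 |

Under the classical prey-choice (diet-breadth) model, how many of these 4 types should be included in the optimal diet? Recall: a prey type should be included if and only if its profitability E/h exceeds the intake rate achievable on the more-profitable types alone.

Profitabilities (E/h, kJ/s): small caterpillars 1.74, spiders 1.41, weevils 0.289, beetle larvae 0.157. Add prey in this order while the next type's profitability exceeds the intake rate on those already taken.
Rate on top 1: 0.5476. spiders: 1.41 > 0.5476 → include.
Rate on top 2: 1.093. weevils: 0.289 < 1.093 → exclude; stop.
Optimal diet: small caterpillars, spiders — 2 of 4 types.

2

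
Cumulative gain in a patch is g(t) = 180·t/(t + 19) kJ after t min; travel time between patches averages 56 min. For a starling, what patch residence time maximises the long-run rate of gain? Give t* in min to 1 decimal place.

32.6 min

By the marginal value theorem, leave when the instantaneous gain rate g'(t) equals the habitat-wide average g(t)/(T + t).
g'(t) = 180·19/(t + 19)². Setting 180·19/(t+19)² = 180t/[(t+19)(56+t)] gives 19(56+t) = t(t+19), so t² = 19×56 = 1064.
t* = √1064 = 32.62 min.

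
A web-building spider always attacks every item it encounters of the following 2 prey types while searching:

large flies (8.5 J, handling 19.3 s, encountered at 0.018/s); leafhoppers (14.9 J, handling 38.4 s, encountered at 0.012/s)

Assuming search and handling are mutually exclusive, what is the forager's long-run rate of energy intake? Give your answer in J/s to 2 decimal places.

Energy encountered per unit search time: 0.018×8.5 + 0.012×14.9 = 0.3318 J/s.
Handling time per unit search time: 0.018×19.3 + 0.012×38.4 = 0.8082.
Rate = 0.3318/(1 + 0.8082) = 0.1835 J/s.

0.18 J/s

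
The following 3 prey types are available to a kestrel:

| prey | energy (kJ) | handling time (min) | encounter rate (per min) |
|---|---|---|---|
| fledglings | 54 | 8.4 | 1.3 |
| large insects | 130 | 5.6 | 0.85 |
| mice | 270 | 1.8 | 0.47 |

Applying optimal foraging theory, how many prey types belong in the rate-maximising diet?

E/h in descending order: mice 150, large insects 23.2, fledglings 6.43 kJ/min. The optimal diet is the largest prefix of this list for which every included type satisfies E_i/h_i > R on the types above it.
Rate on top 1: 68.74. large insects: 23.2 < 68.74 → exclude; stop.
Optimal diet: mice — 1 of 3 types.

1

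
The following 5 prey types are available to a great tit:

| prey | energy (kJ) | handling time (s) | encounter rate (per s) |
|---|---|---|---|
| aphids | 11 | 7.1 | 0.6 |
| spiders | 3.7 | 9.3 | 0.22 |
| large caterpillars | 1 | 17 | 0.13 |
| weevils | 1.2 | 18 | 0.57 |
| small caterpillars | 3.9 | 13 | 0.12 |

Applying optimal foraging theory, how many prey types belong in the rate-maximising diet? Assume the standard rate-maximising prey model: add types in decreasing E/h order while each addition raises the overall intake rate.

1

Rank by E/h (kJ/s): aphids 1.55, spiders 0.398, small caterpillars 0.3, weevils 0.0667, large caterpillars 0.0588. Include each in turn until the next type's E/h falls below the running intake rate.
Rate on top 1: 1.255. spiders: 0.398 < 1.255 → exclude; stop.
Optimal diet: aphids — 1 of 5 types.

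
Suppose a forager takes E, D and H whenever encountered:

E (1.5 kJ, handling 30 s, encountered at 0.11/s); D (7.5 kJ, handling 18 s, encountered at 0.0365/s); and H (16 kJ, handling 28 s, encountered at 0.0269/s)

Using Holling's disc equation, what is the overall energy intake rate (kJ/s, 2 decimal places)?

0.15 kJ/s

Energy encountered per unit search time: 0.11×1.5 + 0.0365×7.5 + 0.0269×16 = 0.8691 kJ/s.
Handling time per unit search time: 0.11×30 + 0.0365×18 + 0.0269×28 = 4.71.
Rate = 0.8691/(1 + 4.71) = 0.1522 kJ/s.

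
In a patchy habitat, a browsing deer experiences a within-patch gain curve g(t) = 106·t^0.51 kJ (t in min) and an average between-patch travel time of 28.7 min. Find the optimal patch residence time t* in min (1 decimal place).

By the marginal value theorem, leave when the instantaneous gain rate g'(t) equals the habitat-wide average g(t)/(T + t).
g'(t) = 0.51·106·t^-0.49. Setting 0.51·106·t^-0.49 = 106·t^0.51/(28.7+t) gives 0.51(28.7+t) = t, so 0.49·t = 0.51×28.7.
t* = 0.51×28.7/0.49 = 29.87 min.

29.9 min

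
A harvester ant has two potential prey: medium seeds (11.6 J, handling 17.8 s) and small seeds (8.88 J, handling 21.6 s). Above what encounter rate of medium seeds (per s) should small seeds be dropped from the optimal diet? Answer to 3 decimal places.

The zero-one rule: include small seeds iff E₂/h₂ > λE₁/(1+λh₁). Equality gives the switch point.
λE₁h₂ = E₂ + λE₂h₁ ⇒ λ = E₂/(E₁h₂ − E₂h₁) = 8.88/(250.6 − 158.1) = 0.096 per s.

0.096 per s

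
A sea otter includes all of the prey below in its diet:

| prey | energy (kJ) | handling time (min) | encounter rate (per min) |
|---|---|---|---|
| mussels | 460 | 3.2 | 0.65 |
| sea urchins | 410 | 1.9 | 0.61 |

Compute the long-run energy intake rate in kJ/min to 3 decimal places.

129.535 kJ/min

Energy encountered per unit search time: 0.65×460 + 0.61×410 = 549.1 kJ/min.
Handling time per unit search time: 0.65×3.2 + 0.61×1.9 = 3.239.
Rate = 549.1/(1 + 3.239) = 129.5 kJ/min.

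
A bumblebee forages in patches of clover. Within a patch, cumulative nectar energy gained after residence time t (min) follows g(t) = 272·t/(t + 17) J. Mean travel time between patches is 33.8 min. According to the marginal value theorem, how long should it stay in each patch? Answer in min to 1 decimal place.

Optimal t* satisfies g'(t*) = g(t*)/(T + t*).
g'(t) = 272·17/(t + 17)². Setting 272·17/(t+17)² = 272t/[(t+17)(33.8+t)] gives 17(33.8+t) = t(t+17), so t² = 17×33.8 = 574.6.
t* = √574.6 = 23.97 min.

24.0 min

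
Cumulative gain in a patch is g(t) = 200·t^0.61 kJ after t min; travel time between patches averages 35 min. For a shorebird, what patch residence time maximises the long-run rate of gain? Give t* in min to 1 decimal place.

Optimal t* satisfies g'(t*) = g(t*)/(T + t*).
g'(t) = 0.61·200·t^-0.39. Setting 0.61·200·t^-0.39 = 200·t^0.61/(35+t) gives 0.61(35+t) = t, so 0.39·t = 0.61×35.
t* = 0.61×35/0.39 = 54.74 min.

54.7 min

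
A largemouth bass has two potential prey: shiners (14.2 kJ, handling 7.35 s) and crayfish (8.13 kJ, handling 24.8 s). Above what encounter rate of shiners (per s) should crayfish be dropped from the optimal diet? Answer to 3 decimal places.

0.028 per s

The zero-one rule: include crayfish iff E₂/h₂ > λE₁/(1+λh₁). Equality gives the switch point.
λE₁h₂ = E₂ + λE₂h₁ ⇒ λ = E₂/(E₁h₂ − E₂h₁) = 8.13/(352.2 − 59.76) = 0.0278 per s.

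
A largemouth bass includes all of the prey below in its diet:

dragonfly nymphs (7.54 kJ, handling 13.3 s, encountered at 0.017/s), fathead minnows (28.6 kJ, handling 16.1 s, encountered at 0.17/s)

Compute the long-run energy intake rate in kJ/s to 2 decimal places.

1.26 kJ/s

Energy encountered per unit search time: 0.017×7.54 + 0.17×28.6 = 4.99 kJ/s.
Handling time per unit search time: 0.017×13.3 + 0.17×16.1 = 2.963.
Rate = 4.99/(1 + 2.963) = 1.259 kJ/s.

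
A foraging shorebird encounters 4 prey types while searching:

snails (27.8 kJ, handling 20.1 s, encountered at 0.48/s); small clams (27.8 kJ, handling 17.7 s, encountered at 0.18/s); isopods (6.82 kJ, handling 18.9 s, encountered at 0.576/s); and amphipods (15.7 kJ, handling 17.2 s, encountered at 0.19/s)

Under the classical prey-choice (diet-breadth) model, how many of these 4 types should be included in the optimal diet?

E/h in descending order: small clams 1.57, snails 1.38, amphipods 0.913, isopods 0.361 kJ/s. The optimal diet is the largest prefix of this list for which every included type satisfies E_i/h_i > R on the types above it.
Rate on top 1: 1.195. snails: 1.38 > 1.195 → include.
Rate on top 2: 1.326. amphipods: 0.913 < 1.326 → exclude; stop.
Optimal diet: small clams, snails — 2 of 4 types.

2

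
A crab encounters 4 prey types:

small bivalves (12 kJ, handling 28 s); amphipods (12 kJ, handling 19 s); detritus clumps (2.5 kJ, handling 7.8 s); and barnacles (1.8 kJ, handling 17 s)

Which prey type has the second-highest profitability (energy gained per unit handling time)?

In descending order of E/h:
amphipods: 12/19 = 0.632 kJ/s
small bivalves: 12/28 = 0.429 kJ/s
detritus clumps: 2.5/7.8 = 0.321 kJ/s
barnacles: 1.8/17 = 0.106 kJ/s

small bivalves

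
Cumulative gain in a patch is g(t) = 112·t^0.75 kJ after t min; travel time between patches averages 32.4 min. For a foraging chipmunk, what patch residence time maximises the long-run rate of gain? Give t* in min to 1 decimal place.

97.2 min

Maximise g(t)/(T+t): set derivative to zero → g'(t)(T+t) = g(t).
g'(t) = 0.75·112·t^-0.25. Setting 0.75·112·t^-0.25 = 112·t^0.75/(32.4+t) gives 0.75(32.4+t) = t, so 0.25·t = 0.75×32.4.
t* = 0.75×32.4/0.25 = 97.2 min.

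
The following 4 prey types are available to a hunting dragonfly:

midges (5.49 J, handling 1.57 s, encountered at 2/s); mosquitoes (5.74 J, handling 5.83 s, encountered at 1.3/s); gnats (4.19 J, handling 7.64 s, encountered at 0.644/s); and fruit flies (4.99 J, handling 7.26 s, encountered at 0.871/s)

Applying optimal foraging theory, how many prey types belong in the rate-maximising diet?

Profitabilities (E/h, J/s): midges 3.5, mosquitoes 0.985, fruit flies 0.687, gnats 0.548. Add prey in this order while the next type's profitability exceeds the intake rate on those already taken.
Rate on top 1: 2.652. mosquitoes: 0.985 < 2.652 → exclude; stop.
Optimal diet: midges — 1 of 4 types.

1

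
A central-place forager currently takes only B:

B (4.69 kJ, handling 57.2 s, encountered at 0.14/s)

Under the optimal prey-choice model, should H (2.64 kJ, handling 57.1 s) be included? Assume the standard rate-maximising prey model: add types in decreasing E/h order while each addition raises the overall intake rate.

No

On B alone, R = ΣλE/(1+Σλh) = 0.6566/9.008 = 0.07289 kJ/s.
H: E/h = 2.64/57.1 = 0.04623 kJ/s.
Since 0.04623 < R, time spent handling H is better spent searching.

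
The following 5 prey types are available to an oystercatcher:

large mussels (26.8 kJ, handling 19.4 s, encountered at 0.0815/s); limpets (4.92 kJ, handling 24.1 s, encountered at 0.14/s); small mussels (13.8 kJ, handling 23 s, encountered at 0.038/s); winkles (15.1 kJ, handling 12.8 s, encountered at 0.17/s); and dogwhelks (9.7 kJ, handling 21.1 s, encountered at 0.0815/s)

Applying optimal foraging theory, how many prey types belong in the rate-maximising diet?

Rank by E/h (kJ/s): large mussels 1.38, winkles 1.18, small mussels 0.6, dogwhelks 0.46, limpets 0.204. Include each in turn until the next type's E/h falls below the running intake rate.
Rate on top 1: 0.8462. winkles: 1.18 > 0.8462 → include.
Rate on top 2: 0.9988. small mussels: 0.6 < 0.9988 → exclude; stop.
Optimal diet: large mussels, winkles — 2 of 5 types.

2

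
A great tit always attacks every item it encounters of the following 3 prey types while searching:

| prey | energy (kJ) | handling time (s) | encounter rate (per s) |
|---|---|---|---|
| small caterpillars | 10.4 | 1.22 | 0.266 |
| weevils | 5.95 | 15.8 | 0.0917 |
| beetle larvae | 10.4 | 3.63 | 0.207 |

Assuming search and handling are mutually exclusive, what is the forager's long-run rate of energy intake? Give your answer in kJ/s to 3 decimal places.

R = Σλ_iE_i / (1 + Σλ_ih_i)
Numerator: 0.266×10.4 + 0.0917×5.95 + 0.207×10.4 = 5.465
Denominator: 1 + 0.266×1.22 + 0.0917×15.8 + 0.207×3.63 = 3.525
R = 5.465/3.525 = 1.55 kJ/s

1.550 kJ/s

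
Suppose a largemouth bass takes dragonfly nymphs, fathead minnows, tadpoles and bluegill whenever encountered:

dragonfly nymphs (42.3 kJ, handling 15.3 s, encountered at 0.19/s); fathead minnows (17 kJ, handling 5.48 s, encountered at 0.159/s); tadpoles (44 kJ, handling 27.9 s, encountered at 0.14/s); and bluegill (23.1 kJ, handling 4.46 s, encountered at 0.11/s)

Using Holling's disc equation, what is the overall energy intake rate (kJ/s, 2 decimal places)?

2.12 kJ/s

R = (0.19×42.3 + 0.159×17 + 0.14×44 + 0.11×23.1) / (1 + 0.19×15.3 + 0.159×5.48 + 0.14×27.9 + 0.11×4.46) = 19.44/9.175 = 2.119 kJ/s.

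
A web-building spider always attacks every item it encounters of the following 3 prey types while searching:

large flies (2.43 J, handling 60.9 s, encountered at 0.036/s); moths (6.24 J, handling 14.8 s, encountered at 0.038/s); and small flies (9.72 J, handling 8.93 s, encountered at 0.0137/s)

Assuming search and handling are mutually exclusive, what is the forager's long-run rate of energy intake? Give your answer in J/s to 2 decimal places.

R = (0.036×2.43 + 0.038×6.24 + 0.0137×9.72) / (1 + 0.036×60.9 + 0.038×14.8 + 0.0137×8.93) = 0.4578/3.877 = 0.1181 J/s.

0.12 J/s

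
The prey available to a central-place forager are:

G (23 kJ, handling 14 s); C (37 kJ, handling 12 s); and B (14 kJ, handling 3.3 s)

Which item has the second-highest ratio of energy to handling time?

C

In descending order of E/h:
B: 14/3.3 = 4.24 kJ/s
C: 37/12 = 3.08 kJ/s
G: 23/14 = 1.64 kJ/s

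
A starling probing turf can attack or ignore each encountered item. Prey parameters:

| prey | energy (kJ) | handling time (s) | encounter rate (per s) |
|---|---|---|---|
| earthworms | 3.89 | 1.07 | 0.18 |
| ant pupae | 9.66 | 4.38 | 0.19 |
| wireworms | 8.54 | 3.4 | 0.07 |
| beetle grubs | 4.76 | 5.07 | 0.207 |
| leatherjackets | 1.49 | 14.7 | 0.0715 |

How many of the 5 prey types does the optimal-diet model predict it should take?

Rank by E/h (kJ/s): earthworms 3.64, wireworms 2.51, ant pupae 2.21, beetle grubs 0.939, leatherjackets 0.101. Include each in turn until the next type's E/h falls below the running intake rate.
Rate on top 1: 0.5871. wireworms: 2.51 > 0.5871 → include.
Rate on top 2: 0.9073. ant pupae: 2.21 > 0.9073 → include.
Rate on top 3: 1.385. beetle grubs: 0.939 < 1.385 → exclude; stop.
Optimal diet: earthworms, wireworms, ant pupae — 3 of 5 types.

3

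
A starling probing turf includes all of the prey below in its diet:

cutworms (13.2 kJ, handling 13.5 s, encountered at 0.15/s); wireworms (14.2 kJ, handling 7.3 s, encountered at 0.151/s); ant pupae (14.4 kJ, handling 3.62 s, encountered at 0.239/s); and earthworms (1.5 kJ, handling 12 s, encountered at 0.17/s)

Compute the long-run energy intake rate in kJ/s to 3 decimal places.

Energy encountered per unit search time: 0.15×13.2 + 0.151×14.2 + 0.239×14.4 + 0.17×1.5 = 7.821 kJ/s.
Handling time per unit search time: 0.15×13.5 + 0.151×7.3 + 0.239×3.62 + 0.17×12 = 6.032.
Rate = 7.821/(1 + 6.032) = 1.112 kJ/s.

1.112 kJ/s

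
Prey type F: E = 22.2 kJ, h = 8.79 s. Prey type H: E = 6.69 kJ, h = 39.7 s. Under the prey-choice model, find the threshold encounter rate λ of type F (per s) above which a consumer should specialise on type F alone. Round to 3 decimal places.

Drop type H once their profitability E₂/h₂ falls below the rate achievable on type F alone: E₂/h₂ = λE₁/(1 + λh₁).
Solve for λ: λE₁h₂ = E₂(1 + λh₁) → λ(E₁h₂ − E₂h₁) = E₂ → λ = E₂/(E₁h₂ − E₂h₁).
λ = 6.69/(22.2×39.7 − 6.69×8.79) = 6.69/822.5 = 0.008133 per s.

0.008 per s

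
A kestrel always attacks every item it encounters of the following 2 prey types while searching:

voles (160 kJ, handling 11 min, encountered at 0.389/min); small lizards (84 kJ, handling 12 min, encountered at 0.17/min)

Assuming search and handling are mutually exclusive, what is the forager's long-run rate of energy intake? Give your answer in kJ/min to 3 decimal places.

Energy encountered per unit search time: 0.389×160 + 0.17×84 = 76.52 kJ/min.
Handling time per unit search time: 0.389×11 + 0.17×12 = 6.319.
Rate = 76.52/(1 + 6.319) = 10.45 kJ/min.

10.455 kJ/min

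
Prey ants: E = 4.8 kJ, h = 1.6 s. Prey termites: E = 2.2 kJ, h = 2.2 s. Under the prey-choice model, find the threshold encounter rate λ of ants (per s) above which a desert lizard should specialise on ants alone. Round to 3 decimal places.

0.312 per s

Drop termites once their profitability E₂/h₂ falls below the rate achievable on ants alone: E₂/h₂ = λE₁/(1 + λh₁).
Solve for λ: λE₁h₂ = E₂(1 + λh₁) → λ(E₁h₂ − E₂h₁) = E₂ → λ = E₂/(E₁h₂ − E₂h₁).
λ = 2.2/(4.8×2.2 − 2.2×1.6) = 2.2/7.04 = 0.3125 per s.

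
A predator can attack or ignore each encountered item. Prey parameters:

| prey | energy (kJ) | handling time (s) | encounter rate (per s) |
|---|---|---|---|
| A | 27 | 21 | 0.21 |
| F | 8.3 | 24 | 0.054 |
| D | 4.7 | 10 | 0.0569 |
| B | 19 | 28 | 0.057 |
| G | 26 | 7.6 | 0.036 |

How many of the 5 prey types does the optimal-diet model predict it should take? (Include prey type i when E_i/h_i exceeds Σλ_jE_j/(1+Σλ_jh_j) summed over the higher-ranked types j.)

2

Rank by E/h (kJ/s): G 3.42, A 1.29, B 0.679, D 0.47, F 0.346. Include each in turn until the next type's E/h falls below the running intake rate.
Rate on top 1: 0.7349. A: 1.29 > 0.7349 → include.
Rate on top 2: 1.162. B: 0.679 < 1.162 → exclude; stop.
Optimal diet: G, A — 2 of 5 types.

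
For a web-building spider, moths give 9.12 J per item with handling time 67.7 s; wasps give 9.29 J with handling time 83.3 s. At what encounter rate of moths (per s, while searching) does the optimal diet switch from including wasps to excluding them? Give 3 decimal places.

0.071 per s

The zero-one rule: include wasps iff E₂/h₂ > λE₁/(1+λh₁). Equality gives the switch point.
λE₁h₂ = E₂ + λE₂h₁ ⇒ λ = E₂/(E₁h₂ − E₂h₁) = 9.29/(759.7 − 628.9) = 0.07104 per s.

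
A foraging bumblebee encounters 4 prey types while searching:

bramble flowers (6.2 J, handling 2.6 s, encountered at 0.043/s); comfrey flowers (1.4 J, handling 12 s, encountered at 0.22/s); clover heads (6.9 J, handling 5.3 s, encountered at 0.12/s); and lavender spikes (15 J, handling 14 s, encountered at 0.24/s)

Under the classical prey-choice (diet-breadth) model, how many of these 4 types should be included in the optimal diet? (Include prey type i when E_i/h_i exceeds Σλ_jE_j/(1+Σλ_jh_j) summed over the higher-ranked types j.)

3

Profitabilities (E/h, J/s): bramble flowers 2.38, clover heads 1.3, lavender spikes 1.07, comfrey flowers 0.117. Add prey in this order while the next type's profitability exceeds the intake rate on those already taken.
Rate on top 1: 0.2398. clover heads: 1.3 > 0.2398 → include.
Rate on top 2: 0.6263. lavender spikes: 1.07 > 0.6263 → include.
Rate on top 3: 0.9191. comfrey flowers: 0.117 < 0.9191 → exclude; stop.
Optimal diet: bramble flowers, clover heads, lavender spikes — 3 of 4 types.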